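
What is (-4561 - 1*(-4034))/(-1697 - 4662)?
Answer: 527/6359 ≈ 0.082875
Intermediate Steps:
(-4561 - 1*(-4034))/(-1697 - 4662) = (-4561 + 4034)/(-6359) = -527*(-1/6359) = 527/6359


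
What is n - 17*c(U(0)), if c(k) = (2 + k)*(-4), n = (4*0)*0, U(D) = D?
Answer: 136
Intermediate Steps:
n = 0 (n = 0*0 = 0)
c(k) = -8 - 4*k
n - 17*c(U(0)) = 0 - 17*(-8 - 4*0) = 0 - 17*(-8 + 0) = 0 - 17*(-8) = 0 + 136 = 136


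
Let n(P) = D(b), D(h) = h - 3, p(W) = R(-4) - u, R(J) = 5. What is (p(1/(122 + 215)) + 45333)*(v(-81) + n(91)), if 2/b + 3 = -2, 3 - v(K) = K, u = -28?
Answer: 18282498/5 ≈ 3.6565e+6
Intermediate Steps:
v(K) = 3 - K
b = -2/5 (b = 2/(-3 - 2) = 2/(-5) = 2*(-1/5) = -2/5 ≈ -0.40000)
p(W) = 33 (p(W) = 5 - 1*(-28) = 5 + 28 = 33)
D(h) = -3 + h
n(P) = -17/5 (n(P) = -3 - 2/5 = -17/5)
(p(1/(122 + 215)) + 45333)*(v(-81) + n(91)) = (33 + 45333)*((3 - 1*(-81)) - 17/5) = 45366*((3 + 81) - 17/5) = 45366*(84 - 17/5) = 45366*(403/5) = 18282498/5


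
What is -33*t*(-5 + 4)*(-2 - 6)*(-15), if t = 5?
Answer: 19800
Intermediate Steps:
-33*t*(-5 + 4)*(-2 - 6)*(-15) = -165*(-5 + 4)*(-2 - 6)*(-15) = -165*(-1*(-8))*(-15) = -165*8*(-15) = -33*40*(-15) = -1320*(-15) = 19800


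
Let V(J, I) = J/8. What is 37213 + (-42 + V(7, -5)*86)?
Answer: 148985/4 ≈ 37246.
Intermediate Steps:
V(J, I) = J/8 (V(J, I) = J*(⅛) = J/8)
37213 + (-42 + V(7, -5)*86) = 37213 + (-42 + ((⅛)*7)*86) = 37213 + (-42 + (7/8)*86) = 37213 + (-42 + 301/4) = 37213 + 133/4 = 148985/4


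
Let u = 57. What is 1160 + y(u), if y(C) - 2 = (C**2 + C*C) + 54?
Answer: 7714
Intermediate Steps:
y(C) = 56 + 2*C**2 (y(C) = 2 + ((C**2 + C*C) + 54) = 2 + ((C**2 + C**2) + 54) = 2 + (2*C**2 + 54) = 2 + (54 + 2*C**2) = 56 + 2*C**2)
1160 + y(u) = 1160 + (56 + 2*57**2) = 1160 + (56 + 2*3249) = 1160 + (56 + 6498) = 1160 + 6554 = 7714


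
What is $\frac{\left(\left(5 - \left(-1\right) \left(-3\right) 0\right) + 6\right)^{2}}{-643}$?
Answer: $- \frac{121}{643} \approx -0.18818$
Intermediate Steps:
$\frac{\left(\left(5 - \left(-1\right) \left(-3\right) 0\right) + 6\right)^{2}}{-643} = \left(\left(5 - 3 \cdot 0\right) + 6\right)^{2} \left(- \frac{1}{643}\right) = \left(\left(5 - 0\right) + 6\right)^{2} \left(- \frac{1}{643}\right) = \left(\left(5 + 0\right) + 6\right)^{2} \left(- \frac{1}{643}\right) = \left(5 + 6\right)^{2} \left(- \frac{1}{643}\right) = 11^{2} \left(- \frac{1}{643}\right) = 121 \left(- \frac{1}{643}\right) = - \frac{121}{643}$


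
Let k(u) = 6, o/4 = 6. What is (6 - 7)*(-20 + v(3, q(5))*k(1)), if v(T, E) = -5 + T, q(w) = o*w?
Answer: 32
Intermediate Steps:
o = 24 (o = 4*6 = 24)
q(w) = 24*w
(6 - 7)*(-20 + v(3, q(5))*k(1)) = (6 - 7)*(-20 + (-5 + 3)*6) = -(-20 - 2*6) = -(-20 - 12) = -1*(-32) = 32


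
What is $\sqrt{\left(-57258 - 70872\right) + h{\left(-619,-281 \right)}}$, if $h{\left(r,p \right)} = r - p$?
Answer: $2 i \sqrt{32117} \approx 358.42 i$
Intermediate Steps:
$\sqrt{\left(-57258 - 70872\right) + h{\left(-619,-281 \right)}} = \sqrt{\left(-57258 - 70872\right) - 338} = \sqrt{\left(-57258 - 70872\right) + \left(-619 + 281\right)} = \sqrt{-128130 - 338} = \sqrt{-128468} = 2 i \sqrt{32117}$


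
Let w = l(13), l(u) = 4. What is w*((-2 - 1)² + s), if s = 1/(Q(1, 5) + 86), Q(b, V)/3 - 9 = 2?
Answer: 4288/119 ≈ 36.034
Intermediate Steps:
Q(b, V) = 33 (Q(b, V) = 27 + 3*2 = 27 + 6 = 33)
w = 4
s = 1/119 (s = 1/(33 + 86) = 1/119 ≈ 0.0084034)
w*((-2 - 1)² + s) = 4*((-2 - 1)² + 1/119) = 4*((-3)² + 1/119) = 4*(9 + 1/119) = 4*(1072/119) = 4288/119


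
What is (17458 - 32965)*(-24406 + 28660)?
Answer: -65966778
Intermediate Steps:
(17458 - 32965)*(-24406 + 28660) = -15507*4254 = -65966778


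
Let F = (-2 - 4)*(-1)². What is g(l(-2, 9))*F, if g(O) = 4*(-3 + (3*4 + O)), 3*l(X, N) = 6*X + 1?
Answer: -128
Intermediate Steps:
l(X, N) = ⅓ + 2*X (l(X, N) = (6*X + 1)/3 = (1 + 6*X)/3 = ⅓ + 2*X)
F = -6 (F = -6*1 = -6)
g(O) = 36 + 4*O (g(O) = 4*(-3 + (12 + O)) = 4*(9 + O) = 36 + 4*O)
g(l(-2, 9))*F = (36 + 4*(⅓ + 2*(-2)))*(-6) = (36 + 4*(⅓ - 4))*(-6) = (36 + 4*(-11/3))*(-6) = (36 - 44/3)*(-6) = (64/3)*(-6) = -128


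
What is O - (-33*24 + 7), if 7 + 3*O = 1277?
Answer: 3625/3 ≈ 1208.3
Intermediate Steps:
O = 1270/3 (O = -7/3 + (⅓)*1277 = -7/3 + 1277/3 = 1270/3 ≈ 423.33)
O - (-33*24 + 7) = 1270/3 - (-33*24 + 7) = 1270/3 - (-792 + 7) = 1270/3 - 1*(-785) = 1270/3 + 785 = 3625/3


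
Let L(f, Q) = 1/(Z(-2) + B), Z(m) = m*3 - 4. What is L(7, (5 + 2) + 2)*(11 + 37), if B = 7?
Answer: -16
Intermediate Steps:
Z(m) = -4 + 3*m (Z(m) = 3*m - 4 = -4 + 3*m)
L(f, Q) = -1/3 (L(f, Q) = 1/((-4 + 3*(-2)) + 7) = 1/((-4 - 6) + 7) = 1/(-10 + 7) = 1/(-3) = -1/3)
L(7, (5 + 2) + 2)*(11 + 37) = -(11 + 37)/3 = -1/3*48 = -16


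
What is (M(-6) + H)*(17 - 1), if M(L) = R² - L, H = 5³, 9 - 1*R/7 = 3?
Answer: 30320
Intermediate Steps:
R = 42 (R = 63 - 7*3 = 63 - 21 = 42)
H = 125
M(L) = 1764 - L (M(L) = 42² - L = 1764 - L)
(M(-6) + H)*(17 - 1) = ((1764 - 1*(-6)) + 125)*(17 - 1) = ((1764 + 6) + 125)*16 = (1770 + 125)*16 = 1895*16 = 30320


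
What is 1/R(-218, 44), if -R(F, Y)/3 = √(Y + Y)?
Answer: -√22/132 ≈ -0.035533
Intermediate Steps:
R(F, Y) = -3*√2*√Y (R(F, Y) = -3*√(Y + Y) = -3*√2*√Y)
1/R(-218, 44) = 1/(-3*√2*√44) = 1/(-3*√2*2*√11) = 1/(-6*√22) = -√22/132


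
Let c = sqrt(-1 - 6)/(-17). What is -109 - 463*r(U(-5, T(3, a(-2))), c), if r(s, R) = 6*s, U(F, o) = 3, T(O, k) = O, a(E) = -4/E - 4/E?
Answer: -8443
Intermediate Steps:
a(E) = -8/E
c = -I*sqrt(7)/17 (c = sqrt(-7)*(-1/17) = (I*sqrt(7))*(-1/17) = -I*sqrt(7)/17 ≈ -0.15563*I)
-109 - 463*r(U(-5, T(3, a(-2))), c) = -109 - 2778*3 = -109 - 463*18 = -109 - 8334 = -8443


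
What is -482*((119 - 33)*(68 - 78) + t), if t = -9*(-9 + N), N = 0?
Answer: 375478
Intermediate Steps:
t = 81 (t = -9*(-9 + 0) = -9*(-9) = 81)
-482*((119 - 33)*(68 - 78) + t) = -482*((119 - 33)*(68 - 78) + 81) = -482*(86*(-10) + 81) = -482*(-860 + 81) = -482*(-779) = 375478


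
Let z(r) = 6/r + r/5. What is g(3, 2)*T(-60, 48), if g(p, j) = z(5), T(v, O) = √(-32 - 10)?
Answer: 11*I*√42/5 ≈ 14.258*I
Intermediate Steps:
T(v, O) = I*√42 (T(v, O) = √(-42) = I*√42)
z(r) = 6/r + r/5 (z(r) = 6/r + r*(⅕) = 6/r + r/5)
g(p, j) = 11/5 (g(p, j) = 6/5 + (⅕)*5 = 6*(⅕) + 1 = 6/5 + 1 = 11/5)
g(3, 2)*T(-60, 48) = 11*(I*√42)/5 = 11*I*√42/5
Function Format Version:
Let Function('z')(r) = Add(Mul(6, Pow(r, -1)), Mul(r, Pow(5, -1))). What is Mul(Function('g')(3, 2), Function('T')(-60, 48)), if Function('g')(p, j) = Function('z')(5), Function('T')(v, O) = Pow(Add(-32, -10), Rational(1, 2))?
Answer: Mul(Rational(11, 5), I, Pow(42, Rational(1, 2))) ≈ Mul(14.258, I)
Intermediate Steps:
Function('T')(v, O) = Mul(I, Pow(42, Rational(1, 2))) (Function('T')(v, O) = Pow(-42, Rational(1, 2)) = Mul(I, Pow(42, Rational(1, 2))))
Function('z')(r) = Add(Mul(6, Pow(r, -1)), Mul(Rational(1, 5), r)) (Function('z')(r) = Add(Mul(6, Pow(r, -1)), Mul(r, Rational(1, 5))) = Add(Mul(6, Pow(r, -1)), Mul(Rational(1, 5), r)))
Function('g')(p, j) = Rational(11, 5) (Function('g')(p, j) = Add(Mul(6, Pow(5, -1)), Mul(Rational(1, 5), 5)) = Add(Mul(6, Rational(1, 5)), 1) = Add(Rational(6, 5), 1) = Rational(11, 5))
Mul(Function('g')(3, 2), Function('T')(-60, 48)) = Mul(Rational(11, 5), Mul(I, Pow(42, Rational(1, 2)))) = Mul(Rational(11, 5), I, Pow(42, Rational(1, 2)))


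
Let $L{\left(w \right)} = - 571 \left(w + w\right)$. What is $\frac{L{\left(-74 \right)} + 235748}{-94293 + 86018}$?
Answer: $- \frac{320256}{8275} \approx -38.702$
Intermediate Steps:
$L{\left(w \right)} = - 1142 w$ ($L{\left(w \right)} = - 571 \cdot 2 w = - 1142 w$)
$\frac{L{\left(-74 \right)} + 235748}{-94293 + 86018} = \frac{\left(-1142\right) \left(-74\right) + 235748}{-94293 + 86018} = \frac{84508 + 235748}{-8275} = 320256 \left(- \frac{1}{8275}\right) = - \frac{320256}{8275}$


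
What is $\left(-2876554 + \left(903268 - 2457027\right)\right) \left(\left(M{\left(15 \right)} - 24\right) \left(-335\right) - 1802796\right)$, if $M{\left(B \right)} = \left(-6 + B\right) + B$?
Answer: $7986950555148$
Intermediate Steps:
$M{\left(B \right)} = -6 + 2 B$
$\left(-2876554 + \left(903268 - 2457027\right)\right) \left(\left(M{\left(15 \right)} - 24\right) \left(-335\right) - 1802796\right) = \left(-2876554 + \left(903268 - 2457027\right)\right) \left(\left(\left(-6 + 2 \cdot 15\right) - 24\right) \left(-335\right) - 1802796\right) = \left(-2876554 + \left(903268 - 2457027\right)\right) \left(\left(\left(-6 + 30\right) - 24\right) \left(-335\right) - 1802796\right) = \left(-2876554 - 1553759\right) \left(\left(24 - 24\right) \left(-335\right) - 1802796\right) = - 4430313 \left(0 \left(-335\right) - 1802796\right) = - 4430313 \left(0 - 1802796\right) = \left(-4430313\right) \left(-1802796\right) = 7986950555148$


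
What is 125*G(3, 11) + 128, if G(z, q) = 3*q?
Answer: 4253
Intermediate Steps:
125*G(3, 11) + 128 = 125*(3*11) + 128 = 125*33 + 128 = 4125 + 128 = 4253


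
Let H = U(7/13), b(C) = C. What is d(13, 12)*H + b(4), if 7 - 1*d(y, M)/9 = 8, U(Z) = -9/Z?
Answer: 1081/7 ≈ 154.43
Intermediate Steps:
d(y, M) = -9 (d(y, M) = 63 - 9*8 = 63 - 72 = -9)
H = -117/7 (H = -9/(7/13) = -9/(7*(1/13)) = -9/7/13 = -9*13/7 = -117/7 ≈ -16.714)
d(13, 12)*H + b(4) = -9*(-117/7) + 4 = 1053/7 + 4 = 1081/7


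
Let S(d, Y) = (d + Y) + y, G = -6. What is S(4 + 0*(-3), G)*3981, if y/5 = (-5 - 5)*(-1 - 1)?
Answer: 390138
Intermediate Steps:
y = 100 (y = 5*((-5 - 5)*(-1 - 1)) = 5*(-10*(-2)) = 5*20 = 100)
S(d, Y) = 100 + Y + d (S(d, Y) = (d + Y) + 100 = (Y + d) + 100 = 100 + Y + d)
S(4 + 0*(-3), G)*3981 = (100 - 6 + (4 + 0*(-3)))*3981 = (100 - 6 + (4 + 0))*3981 = (100 - 6 + 4)*3981 = 98*3981 = 390138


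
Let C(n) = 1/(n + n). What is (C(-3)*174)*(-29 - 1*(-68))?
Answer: -1131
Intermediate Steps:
C(n) = 1/(2*n)
(C(-3)*174)*(-29 - 1*(-68)) = (((½)/(-3))*174)*(-29 - 1*(-68)) = (((½)*(-⅓))*174)*(-29 + 68) = -⅙*174*39 = -29*39 = -1131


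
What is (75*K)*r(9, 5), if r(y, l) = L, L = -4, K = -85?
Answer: 25500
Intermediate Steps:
r(y, l) = -4
(75*K)*r(9, 5) = (75*(-85))*(-4) = -6375*(-4) = 25500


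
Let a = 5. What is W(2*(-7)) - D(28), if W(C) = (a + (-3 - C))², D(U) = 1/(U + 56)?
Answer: 21503/84 ≈ 255.99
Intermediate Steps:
D(U) = 1/(56 + U)
W(C) = (2 - C)² (W(C) = (5 + (-3 - C))² = (2 - C)²)
W(2*(-7)) - D(28) = (-2 + 2*(-7))² - 1/(56 + 28) = (-2 - 14)² - 1/84 = (-16)² - 1*1/84 = 256 - 1/84 = 21503/84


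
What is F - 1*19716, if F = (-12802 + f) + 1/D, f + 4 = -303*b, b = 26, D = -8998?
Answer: -363519201/8998 ≈ -40400.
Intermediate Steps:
f = -7882 (f = -4 - 303*26 = -4 - 7878 = -7882)
F = -186114633/8998 (F = (-12802 - 7882) + 1/(-8998) = -20684 - 1/8998 = -186114633/8998 ≈ -20684.)
F - 1*19716 = -186114633/8998 - 1*19716 = -186114633/8998 - 19716 = -363519201/8998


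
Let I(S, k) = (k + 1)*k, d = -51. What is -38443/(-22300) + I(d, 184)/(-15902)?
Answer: -73885707/177307300 ≈ -0.41671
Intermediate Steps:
I(S, k) = k*(1 + k) (I(S, k) = (1 + k)*k = k*(1 + k))
-38443/(-22300) + I(d, 184)/(-15902) = -38443/(-22300) + (184*(1 + 184))/(-15902) = -38443*(-1/22300) + (184*185)*(-1/15902) = 38443/22300 + 34040*(-1/15902) = 38443/22300 - 17020/7951 = -73885707/177307300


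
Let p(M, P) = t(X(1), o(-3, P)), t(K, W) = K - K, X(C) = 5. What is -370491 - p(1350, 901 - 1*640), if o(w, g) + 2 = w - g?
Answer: -370491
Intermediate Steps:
o(w, g) = -2 + w - g (o(w, g) = -2 + (w - g) = -2 + w - g)
t(K, W) = 0
p(M, P) = 0
-370491 - p(1350, 901 - 1*640) = -370491 - 1*0 = -370491 + 0 = -370491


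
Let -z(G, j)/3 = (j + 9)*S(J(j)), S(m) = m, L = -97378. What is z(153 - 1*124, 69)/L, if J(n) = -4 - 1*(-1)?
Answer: -351/48689 ≈ -0.0072090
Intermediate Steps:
J(n) = -3 (J(n) = -4 + 1 = -3)
z(G, j) = 81 + 9*j (z(G, j) = -3*(j + 9)*(-3) = -3*(9 + j)*(-3) = -3*(-27 - 3*j) = 81 + 9*j)
z(153 - 1*124, 69)/L = (81 + 9*69)/(-97378) = (81 + 621)*(-1/97378) = 702*(-1/97378) = -351/48689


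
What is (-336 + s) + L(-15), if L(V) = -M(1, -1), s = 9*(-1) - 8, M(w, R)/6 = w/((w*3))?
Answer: -355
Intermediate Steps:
M(w, R) = 2 (M(w, R) = 6*(w/((w*3))) = 6*(w/((3*w))) = 6*(w*(1/(3*w))) = 6*(1/3) = 2)
s = -17 (s = -9 - 8 = -17)
L(V) = -2 (L(V) = -1*2 = -2)
(-336 + s) + L(-15) = (-336 - 17) - 2 = -353 - 2 = -355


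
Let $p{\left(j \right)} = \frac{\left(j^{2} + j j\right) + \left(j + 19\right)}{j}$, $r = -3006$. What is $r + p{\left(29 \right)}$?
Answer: $- \frac{85444}{29} \approx -2946.3$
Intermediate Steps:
$p{\left(j \right)} = \frac{19 + j + 2 j^{2}}{j}$ ($p{\left(j \right)} = \frac{\left(j^{2} + j^{2}\right) + \left(19 + j\right)}{j} = \frac{2 j^{2} + \left(19 + j\right)}{j} = \frac{19 + j + 2 j^{2}}{j}$)
$r + p{\left(29 \right)} = -3006 + \left(1 + 2 \cdot 29 + \frac{19}{29}\right) = -3006 + \left(1 + 58 + 19 \cdot \frac{1}{29}\right) = -3006 + \left(1 + 58 + \frac{19}{29}\right) = -3006 + \frac{1730}{29} = - \frac{85444}{29}$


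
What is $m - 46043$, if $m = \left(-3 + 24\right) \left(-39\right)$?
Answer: $-46862$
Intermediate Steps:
$m = -819$ ($m = 21 \left(-39\right) = -819$)
$m - 46043 = -819 - 46043 = -46862$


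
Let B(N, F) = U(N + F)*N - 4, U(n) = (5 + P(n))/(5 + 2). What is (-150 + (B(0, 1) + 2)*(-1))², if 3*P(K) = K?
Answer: 21904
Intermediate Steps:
P(K) = K/3
U(n) = 5/7 + n/21 (U(n) = (5 + n/3)/(5 + 2) = (5 + n/3)/7 = (5 + n/3)*(⅐) = 5/7 + n/21)
B(N, F) = -4 + N*(5/7 + F/21 + N/21) (B(N, F) = (5/7 + (N + F)/21)*N - 4 = (5/7 + (F + N)/21)*N - 4 = (5/7 + (F/21 + N/21))*N - 4 = (5/7 + F/21 + N/21)*N - 4 = N*(5/7 + F/21 + N/21) - 4 = -4 + N*(5/7 + F/21 + N/21))
(-150 + (B(0, 1) + 2)*(-1))² = (-150 + ((-4 + (1/21)*0*(15 + 1 + 0)) + 2)*(-1))² = (-150 + ((-4 + (1/21)*0*16) + 2)*(-1))² = (-150 + ((-4 + 0) + 2)*(-1))² = (-150 + (-4 + 2)*(-1))² = (-150 - 2*(-1))² = (-150 + 2)² = (-148)² = 21904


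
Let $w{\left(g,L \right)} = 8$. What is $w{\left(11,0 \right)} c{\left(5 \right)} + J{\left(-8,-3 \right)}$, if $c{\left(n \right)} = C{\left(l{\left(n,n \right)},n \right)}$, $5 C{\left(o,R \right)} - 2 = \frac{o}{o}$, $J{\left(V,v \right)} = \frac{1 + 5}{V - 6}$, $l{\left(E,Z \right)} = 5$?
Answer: $\frac{153}{35} \approx 4.3714$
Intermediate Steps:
$J{\left(V,v \right)} = \frac{6}{-6 + V}$
$C{\left(o,R \right)} = \frac{3}{5}$ ($C{\left(o,R \right)} = \frac{2}{5} + \frac{o \frac{1}{o}}{5} = \frac{2}{5} + \frac{1}{5} \cdot 1 = \frac{2}{5} + \frac{1}{5} = \frac{3}{5}$)
$c{\left(n \right)} = \frac{3}{5}$
$w{\left(11,0 \right)} c{\left(5 \right)} + J{\left(-8,-3 \right)} = 8 \cdot \frac{3}{5} + \frac{6}{-6 - 8} = \frac{24}{5} + \frac{6}{-14} = \frac{24}{5} + 6 \left(- \frac{1}{14}\right) = \frac{24}{5} - \frac{3}{7} = \frac{153}{35}$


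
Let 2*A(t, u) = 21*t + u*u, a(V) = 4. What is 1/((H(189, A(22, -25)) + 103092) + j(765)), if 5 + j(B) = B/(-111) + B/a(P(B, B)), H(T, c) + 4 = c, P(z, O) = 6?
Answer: 148/15364007 ≈ 9.6329e-6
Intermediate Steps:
A(t, u) = u**2/2 + 21*t/2 (A(t, u) = (21*t + u*u)/2 = (21*t + u**2)/2 = (u**2 + 21*t)/2 = u**2/2 + 21*t/2)
H(T, c) = -4 + c
j(B) = -5 + 107*B/444 (j(B) = -5 + (B/(-111) + B/4) = -5 + (B*(-1/111) + B*(1/4)) = -5 + (-B/111 + B/4) = -5 + 107*B/444)
1/((H(189, A(22, -25)) + 103092) + j(765)) = 1/(((-4 + ((1/2)*(-25)**2 + (21/2)*22)) + 103092) + (-5 + (107/444)*765)) = 1/(((-4 + ((1/2)*625 + 231)) + 103092) + (-5 + 27285/148)) = 1/(((-4 + (625/2 + 231)) + 103092) + 26545/148) = 1/(((-4 + 1087/2) + 103092) + 26545/148) = 1/((1079/2 + 103092) + 26545/148) = 1/(207263/2 + 26545/148) = 1/(15364007/148) = 148/15364007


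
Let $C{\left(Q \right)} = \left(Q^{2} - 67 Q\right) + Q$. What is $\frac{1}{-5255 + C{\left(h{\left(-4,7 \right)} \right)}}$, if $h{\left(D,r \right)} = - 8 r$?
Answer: $\frac{1}{1577} \approx 0.00063412$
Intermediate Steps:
$C{\left(Q \right)} = Q^{2} - 66 Q$
$\frac{1}{-5255 + C{\left(h{\left(-4,7 \right)} \right)}} = \frac{1}{-5255 + \left(-8\right) 7 \left(-66 - 56\right)} = \frac{1}{-5255 - 56 \left(-66 - 56\right)} = \frac{1}{-5255 - -6832} = \frac{1}{-5255 + 6832} = \frac{1}{1577}$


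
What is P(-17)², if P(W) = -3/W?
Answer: 9/289 ≈ 0.031142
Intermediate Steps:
P(-17)² = (-3/(-17))² = (-3*(-1/17))² = (3/17)² = 9/289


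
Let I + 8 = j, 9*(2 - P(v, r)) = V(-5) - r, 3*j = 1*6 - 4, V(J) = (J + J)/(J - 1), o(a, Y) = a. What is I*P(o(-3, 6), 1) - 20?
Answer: -2764/81 ≈ -34.123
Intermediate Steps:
V(J) = 2*J/(-1 + J) (V(J) = (2*J)/(-1 + J) = 2*J/(-1 + J))
j = ⅔ (j = (1*6 - 4)/3 = (6 - 4)/3 = (⅓)*2 = ⅔ ≈ 0.66667)
P(v, r) = 49/27 + r/9 (P(v, r) = 2 - (2*(-5)/(-1 - 5) - r)/9 = 2 - (2*(-5)/(-6) - r)/9 = 2 - (2*(-5)*(-⅙) - r)/9 = 2 - (5/3 - r)/9 = 2 + (-5/27 + r/9) = 49/27 + r/9)
I = -22/3 (I = -8 + ⅔ = -22/3 ≈ -7.3333)
I*P(o(-3, 6), 1) - 20 = -22*(49/27 + (⅑)*1)/3 - 20 = -22*(49/27 + ⅑)/3 - 20 = -22/3*52/27 - 20 = -1144/81 - 20 = -2764/81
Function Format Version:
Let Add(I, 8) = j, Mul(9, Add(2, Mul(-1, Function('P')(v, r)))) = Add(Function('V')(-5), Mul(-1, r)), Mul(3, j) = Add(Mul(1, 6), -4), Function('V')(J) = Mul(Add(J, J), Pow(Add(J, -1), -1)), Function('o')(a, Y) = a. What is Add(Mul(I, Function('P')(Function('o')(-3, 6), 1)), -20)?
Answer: Rational(-2764, 81) ≈ -34.123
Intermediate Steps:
Function('V')(J) = Mul(2, J, Pow(Add(-1, J), -1)) (Function('V')(J) = Mul(Mul(2, J), Pow(Add(-1, J), -1)) = Mul(2, J, Pow(Add(-1, J), -1)))
j = Rational(2, 3) (j = Mul(Rational(1, 3), Add(Mul(1, 6), -4)) = Mul(Rational(1, 3), Add(6, -4)) = Mul(Rational(1, 3), 2) = Rational(2, 3) ≈ 0.66667)
Function('P')(v, r) = Add(Rational(49, 27), Mul(Rational(1, 9), r)) (Function('P')(v, r) = Add(2, Mul(Rational(-1, 9), Add(Mul(2, -5, Pow(Add(-1, -5), -1)), Mul(-1, r)))) = Add(2, Mul(Rational(-1, 9), Add(Mul(2, -5, Pow(-6, -1)), Mul(-1, r)))) = Add(2, Mul(Rational(-1, 9), Add(Mul(2, -5, Rational(-1, 6)), Mul(-1, r)))) = Add(2, Mul(Rational(-1, 9), Add(Rational(5, 3), Mul(-1, r)))) = Add(2, Add(Rational(-5, 27), Mul(Rational(1, 9), r))) = Add(Rational(49, 27), Mul(Rational(1, 9), r)))
I = Rational(-22, 3) (I = Add(-8, Rational(2, 3)) = Rational(-22, 3) ≈ -7.3333)
Add(Mul(I, Function('P')(Function('o')(-3, 6), 1)), -20) = Add(Mul(Rational(-22, 3), Add(Rational(49, 27), Mul(Rational(1, 9), 1))), -20) = Add(Mul(Rational(-22, 3), Add(Rational(49, 27), Rational(1, 9))), -20) = Add(Mul(Rational(-22, 3), Rational(52, 27)), -20) = Add(Rational(-1144, 81), -20) = Rational(-2764, 81)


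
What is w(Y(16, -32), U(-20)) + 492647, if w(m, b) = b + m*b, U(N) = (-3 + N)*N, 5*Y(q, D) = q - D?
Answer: 497523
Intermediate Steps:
Y(q, D) = -D/5 + q/5 (Y(q, D) = (q - D)/5 = -D/5 + q/5)
U(N) = N*(-3 + N)
w(m, b) = b + b*m
w(Y(16, -32), U(-20)) + 492647 = (-20*(-3 - 20))*(1 + (-1/5*(-32) + (1/5)*16)) + 492647 = (-20*(-23))*(1 + (32/5 + 16/5)) + 492647 = 460*(1 + 48/5) + 492647 = 460*(53/5) + 492647 = 4876 + 492647 = 497523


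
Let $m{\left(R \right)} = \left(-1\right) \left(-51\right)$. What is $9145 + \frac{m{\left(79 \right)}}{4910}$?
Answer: $\frac{44902001}{4910} \approx 9145.0$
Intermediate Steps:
$m{\left(R \right)} = 51$
$9145 + \frac{m{\left(79 \right)}}{4910} = 9145 + \frac{51}{4910} = \frac{44902001}{4910}$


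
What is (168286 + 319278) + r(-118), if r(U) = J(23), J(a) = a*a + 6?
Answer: 488099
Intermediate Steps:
J(a) = 6 + a² (J(a) = a² + 6 = 6 + a²)
r(U) = 535 (r(U) = 6 + 23² = 6 + 529 = 535)
(168286 + 319278) + r(-118) = (168286 + 319278) + 535 = 487564 + 535 = 488099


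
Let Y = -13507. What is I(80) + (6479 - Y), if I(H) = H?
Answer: 20066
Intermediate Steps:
I(80) + (6479 - Y) = 80 + (6479 - 1*(-13507)) = 80 + (6479 + 13507) = 80 + 19986 = 20066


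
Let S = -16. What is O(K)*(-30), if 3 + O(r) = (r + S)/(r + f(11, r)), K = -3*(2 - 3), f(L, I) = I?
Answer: 155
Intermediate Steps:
K = 3 (K = -3*(-1) = 3)
O(r) = -3 + (-16 + r)/(2*r) (O(r) = -3 + (r - 16)/(r + r) = -3 + (-16 + r)/((2*r)) = -3 + (-16 + r)*(1/(2*r)) = -3 + (-16 + r)/(2*r))
O(K)*(-30) = (-5/2 - 8/3)*(-30) = -31/6*(-30) = 155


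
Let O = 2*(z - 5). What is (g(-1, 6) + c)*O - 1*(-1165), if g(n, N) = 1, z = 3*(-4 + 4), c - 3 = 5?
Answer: 1075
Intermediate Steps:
c = 8 (c = 3 + 5 = 8)
z = 0 (z = 3*0 = 0)
O = -10 (O = 2*(0 - 5) = 2*(-5) = -10)
(g(-1, 6) + c)*O - 1*(-1165) = (1 + 8)*(-10) - 1*(-1165) = 9*(-10) + 1165 = -90 + 1165 = 1075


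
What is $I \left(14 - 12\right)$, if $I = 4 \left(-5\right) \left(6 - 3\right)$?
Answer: $-120$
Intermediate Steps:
$I = -60$ ($I = \left(-20\right) 3 = -60$)
$I \left(14 - 12\right) = - 60 \left(14 - 12\right) = \left(-60\right) 2 = -120$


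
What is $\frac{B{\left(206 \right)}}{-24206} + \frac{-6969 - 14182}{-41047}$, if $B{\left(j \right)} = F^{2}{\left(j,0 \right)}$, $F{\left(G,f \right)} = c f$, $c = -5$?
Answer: $\frac{21151}{41047} \approx 0.51529$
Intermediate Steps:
$F{\left(G,f \right)} = - 5 f$
$B{\left(j \right)} = 0$ ($B{\left(j \right)} = \left(\left(-5\right) 0\right)^{2} = 0^{2} = 0$)
$\frac{B{\left(206 \right)}}{-24206} + \frac{-6969 - 14182}{-41047} = \frac{0}{-24206} + \frac{-6969 - 14182}{-41047} = 0 \left(- \frac{1}{24206}\right) - - \frac{21151}{41047} = 0 + \frac{21151}{41047} = \frac{21151}{41047}$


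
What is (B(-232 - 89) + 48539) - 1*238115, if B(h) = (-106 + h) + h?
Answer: -190324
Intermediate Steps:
B(h) = -106 + 2*h
(B(-232 - 89) + 48539) - 1*238115 = ((-106 + 2*(-232 - 89)) + 48539) - 1*238115 = ((-106 + 2*(-321)) + 48539) - 238115 = ((-106 - 642) + 48539) - 238115 = (-748 + 48539) - 238115 = 47791 - 238115 = -190324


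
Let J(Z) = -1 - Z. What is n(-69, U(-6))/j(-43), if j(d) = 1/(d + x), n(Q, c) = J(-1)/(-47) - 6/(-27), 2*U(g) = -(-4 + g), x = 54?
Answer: 22/9 ≈ 2.4444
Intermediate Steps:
U(g) = 2 - g/2 (U(g) = (-(-4 + g))/2 = (4 - g)/2 = 2 - g/2)
n(Q, c) = 2/9 (n(Q, c) = (-1 - 1*(-1))/(-47) - 6/(-27) = (-1 + 1)*(-1/47) - 6*(-1/27) = 0*(-1/47) + 2/9 = 0 + 2/9 = 2/9)
j(d) = 1/(54 + d) (j(d) = 1/(d + 54) = 1/(54 + d))
n(-69, U(-6))/j(-43) = 2/(9*(1/(54 - 43))) = 2/(9*(1/11)) = (2/9)*11 = 22/9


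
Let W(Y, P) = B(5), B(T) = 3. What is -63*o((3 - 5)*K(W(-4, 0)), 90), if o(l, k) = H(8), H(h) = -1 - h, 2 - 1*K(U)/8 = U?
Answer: 567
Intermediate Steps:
W(Y, P) = 3
K(U) = 16 - 8*U
o(l, k) = -9 (o(l, k) = -1 - 1*8 = -1 - 8 = -9)
-63*o((3 - 5)*K(W(-4, 0)), 90) = -63*(-9) = 567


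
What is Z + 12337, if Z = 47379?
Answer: 59716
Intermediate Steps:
Z + 12337 = 47379 + 12337 = 59716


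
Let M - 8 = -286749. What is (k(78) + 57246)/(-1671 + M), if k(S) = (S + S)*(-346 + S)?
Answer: -7719/144206 ≈ -0.053528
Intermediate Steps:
M = -286741 (M = 8 - 286749 = -286741)
k(S) = 2*S*(-346 + S) (k(S) = (2*S)*(-346 + S) = 2*S*(-346 + S))
(k(78) + 57246)/(-1671 + M) = (2*78*(-346 + 78) + 57246)/(-1671 - 286741) = (2*78*(-268) + 57246)/(-288412) = (-41808 + 57246)*(-1/288412) = 15438*(-1/288412) = -7719/144206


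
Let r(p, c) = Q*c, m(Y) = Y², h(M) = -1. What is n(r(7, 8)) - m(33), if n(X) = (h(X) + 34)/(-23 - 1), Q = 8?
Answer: -8723/8 ≈ -1090.4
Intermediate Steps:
r(p, c) = 8*c
n(X) = -11/8 (n(X) = (-1 + 34)/(-23 - 1) = 33/(-24) = 33*(-1/24) = -11/8)
n(r(7, 8)) - m(33) = -11/8 - 1*33² = -11/8 - 1*1089 = -11/8 - 1089 = -8723/8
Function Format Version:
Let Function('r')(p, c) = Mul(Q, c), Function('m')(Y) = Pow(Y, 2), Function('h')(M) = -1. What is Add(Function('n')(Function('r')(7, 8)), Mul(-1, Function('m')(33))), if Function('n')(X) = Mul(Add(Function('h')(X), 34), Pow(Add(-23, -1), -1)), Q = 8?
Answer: Rational(-8723, 8) ≈ -1090.4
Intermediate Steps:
Function('r')(p, c) = Mul(8, c)
Function('n')(X) = Rational(-11, 8) (Function('n')(X) = Mul(Add(-1, 34), Pow(Add(-23, -1), -1)) = Mul(33, Pow(-24, -1)) = Mul(33, Rational(-1, 24)) = Rational(-11, 8))
Add(Function('n')(Function('r')(7, 8)), Mul(-1, Function('m')(33))) = Add(Rational(-11, 8), Mul(-1, Pow(33, 2))) = Add(Rational(-11, 8), Mul(-1, 1089)) = Add(Rational(-11, 8), -1089) = Rational(-8723, 8)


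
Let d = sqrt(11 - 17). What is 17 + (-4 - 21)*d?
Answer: 17 - 25*I*sqrt(6) ≈ 17.0 - 61.237*I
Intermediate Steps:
d = I*sqrt(6) (d = sqrt(-6) = I*sqrt(6) ≈ 2.4495*I)
17 + (-4 - 21)*d = 17 + (-4 - 21)*(I*sqrt(6)) = 17 - 25*I*sqrt(6)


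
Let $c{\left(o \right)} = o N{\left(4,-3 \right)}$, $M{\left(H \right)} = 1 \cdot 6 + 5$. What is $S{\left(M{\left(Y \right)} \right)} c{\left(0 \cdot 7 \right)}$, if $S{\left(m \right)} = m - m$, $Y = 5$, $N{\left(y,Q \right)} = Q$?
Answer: $0$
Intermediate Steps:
$M{\left(H \right)} = 11$ ($M{\left(H \right)} = 6 + 5 = 11$)
$c{\left(o \right)} = - 3 o$ ($c{\left(o \right)} = o \left(-3\right) = - 3 o$)
$S{\left(m \right)} = 0$
$S{\left(M{\left(Y \right)} \right)} c{\left(0 \cdot 7 \right)} = 0 \left(- 3 \cdot 0 \cdot 7\right) = 0 \left(\left(-3\right) 0\right) = 0 \cdot 0 = 0$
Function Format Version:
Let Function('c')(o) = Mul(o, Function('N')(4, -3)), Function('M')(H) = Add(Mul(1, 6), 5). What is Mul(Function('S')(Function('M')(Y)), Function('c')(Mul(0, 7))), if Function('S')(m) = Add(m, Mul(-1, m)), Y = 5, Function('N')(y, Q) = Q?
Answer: 0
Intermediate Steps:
Function('M')(H) = 11 (Function('M')(H) = Add(6, 5) = 11)
Function('c')(o) = Mul(-3, o) (Function('c')(o) = Mul(o, -3) = Mul(-3, o))
Function('S')(m) = 0
Mul(Function('S')(Function('M')(Y)), Function('c')(Mul(0, 7))) = Mul(0, Mul(-3, Mul(0, 7))) = Mul(0, Mul(-3, 0)) = Mul(0, 0) = 0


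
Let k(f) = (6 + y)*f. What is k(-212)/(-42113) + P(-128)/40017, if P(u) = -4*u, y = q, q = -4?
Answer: 38529064/1685235921 ≈ 0.022863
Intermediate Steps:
y = -4
k(f) = 2*f (k(f) = (6 - 4)*f = 2*f)
k(-212)/(-42113) + P(-128)/40017 = (2*(-212))/(-42113) - 4*(-128)/40017 = -424*(-1/42113) + 512*(1/40017) = 424/42113 + 512/40017 = 38529064/1685235921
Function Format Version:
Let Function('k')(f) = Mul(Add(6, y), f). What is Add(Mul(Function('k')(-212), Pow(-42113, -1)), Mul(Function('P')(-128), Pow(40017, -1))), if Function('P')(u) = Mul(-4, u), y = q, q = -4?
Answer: Rational(38529064, 1685235921) ≈ 0.022863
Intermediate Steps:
y = -4
Function('k')(f) = Mul(2, f) (Function('k')(f) = Mul(Add(6, -4), f) = Mul(2, f))
Add(Mul(Function('k')(-212), Pow(-42113, -1)), Mul(Function('P')(-128), Pow(40017, -1))) = Add(Mul(Mul(2, -212), Pow(-42113, -1)), Mul(Mul(-4, -128), Pow(40017, -1))) = Add(Mul(-424, Rational(-1, 42113)), Mul(512, Rational(1, 40017))) = Add(Rational(424, 42113), Rational(512, 40017)) = Rational(38529064, 1685235921)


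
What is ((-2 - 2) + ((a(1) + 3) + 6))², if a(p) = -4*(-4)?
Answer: 441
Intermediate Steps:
a(p) = 16
((-2 - 2) + ((a(1) + 3) + 6))² = ((-2 - 2) + ((16 + 3) + 6))² = (-4 + (19 + 6))² = (-4 + 25)² = 21² = 441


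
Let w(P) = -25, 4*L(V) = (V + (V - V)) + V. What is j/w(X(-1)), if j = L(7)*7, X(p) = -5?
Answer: -49/50 ≈ -0.98000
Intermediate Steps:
L(V) = V/2 (L(V) = ((V + (V - V)) + V)/4 = ((V + 0) + V)/4 = (V + V)/4 = (2*V)/4 = V/2)
j = 49/2 (j = ((½)*7)*7 = (7/2)*7 = 49/2 ≈ 24.500)
j/w(X(-1)) = (49/2)/(-25) = (49/2)*(-1/25) = -49/50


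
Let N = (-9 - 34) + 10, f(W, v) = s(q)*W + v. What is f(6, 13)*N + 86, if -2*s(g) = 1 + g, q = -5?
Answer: -739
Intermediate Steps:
s(g) = -1/2 - g/2 (s(g) = -(1 + g)/2 = -1/2 - g/2)
f(W, v) = v + 2*W (f(W, v) = (-1/2 - 1/2*(-5))*W + v = (-1/2 + 5/2)*W + v = 2*W + v = v + 2*W)
N = -33 (N = -43 + 10 = -33)
f(6, 13)*N + 86 = (13 + 2*6)*(-33) + 86 = (13 + 12)*(-33) + 86 = 25*(-33) + 86 = -825 + 86 = -739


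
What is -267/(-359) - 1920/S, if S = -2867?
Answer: 1454769/1029253 ≈ 1.4134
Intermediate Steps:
-267/(-359) - 1920/S = -267/(-359) - 1920/(-2867) = -267*(-1/359) - 1920*(-1/2867) = 267/359 + 1920/2867 = 1454769/1029253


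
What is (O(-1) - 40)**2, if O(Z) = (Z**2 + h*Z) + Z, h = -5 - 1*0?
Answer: 1225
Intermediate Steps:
h = -5 (h = -5 + 0 = -5)
O(Z) = Z**2 - 4*Z (O(Z) = (Z**2 - 5*Z) + Z = Z**2 - 4*Z)
(O(-1) - 40)**2 = (-(-4 - 1) - 40)**2 = (-1*(-5) - 40)**2 = (5 - 40)**2 = (-35)**2 = 1225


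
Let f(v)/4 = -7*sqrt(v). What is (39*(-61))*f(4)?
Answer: 133224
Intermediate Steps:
f(v) = -28*sqrt(v) (f(v) = 4*(-7*sqrt(v)) = -28*sqrt(v))
(39*(-61))*f(4) = (39*(-61))*(-28*sqrt(4)) = -(-66612)*2 = -2379*(-56) = 133224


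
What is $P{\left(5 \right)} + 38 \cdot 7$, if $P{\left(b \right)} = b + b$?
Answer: $276$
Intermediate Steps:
$P{\left(b \right)} = 2 b$
$P{\left(5 \right)} + 38 \cdot 7 = 2 \cdot 5 + 38 \cdot 7 = 10 + 266 = 276$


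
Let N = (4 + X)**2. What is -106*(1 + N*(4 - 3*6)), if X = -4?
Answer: -106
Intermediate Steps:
N = 0 (N = (4 - 4)**2 = 0**2 = 0)
-106*(1 + N*(4 - 3*6)) = -106*(1 + 0*(4 - 3*6)) = -106*(1 + 0*(4 - 18)) = -106*(1 + 0*(-14)) = -106*(1 + 0) = -106*1 = -106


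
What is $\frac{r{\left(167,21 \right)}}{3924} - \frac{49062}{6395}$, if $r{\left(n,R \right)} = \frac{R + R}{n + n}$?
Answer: $- \frac{10716862267}{1396898220} \approx -7.6719$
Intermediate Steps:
$r{\left(n,R \right)} = \frac{R}{n}$ ($r{\left(n,R \right)} = \frac{2 R}{2 n} = 2 R \frac{1}{2 n} = \frac{R}{n}$)
$\frac{r{\left(167,21 \right)}}{3924} - \frac{49062}{6395} = \frac{21 \cdot \frac{1}{167}}{3924} - \frac{49062}{6395} = 21 \cdot \frac{1}{167} \cdot \frac{1}{3924} - \frac{49062}{6395} = \frac{21}{167} \cdot \frac{1}{3924} - \frac{49062}{6395} = \frac{7}{218436} - \frac{49062}{6395} = - \frac{10716862267}{1396898220}$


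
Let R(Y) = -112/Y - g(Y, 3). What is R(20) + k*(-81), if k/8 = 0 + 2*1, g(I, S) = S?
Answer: -6523/5 ≈ -1304.6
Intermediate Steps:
k = 16 (k = 8*(0 + 2*1) = 8*(0 + 2) = 8*2 = 16)
R(Y) = -3 - 112/Y (R(Y) = -112/Y - 1*3 = -112/Y - 3 = -3 - 112/Y)
R(20) + k*(-81) = (-3 - 112/20) + 16*(-81) = (-3 - 112*1/20) - 1296 = (-3 - 28/5) - 1296 = -43/5 - 1296 = -6523/5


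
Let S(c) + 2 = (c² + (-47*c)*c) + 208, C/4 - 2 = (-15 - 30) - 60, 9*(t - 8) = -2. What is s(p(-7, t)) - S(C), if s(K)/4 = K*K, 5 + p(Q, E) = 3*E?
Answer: 70284262/9 ≈ 7.8094e+6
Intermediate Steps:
t = 70/9 (t = 8 + (⅑)*(-2) = 8 - 2/9 = 70/9 ≈ 7.7778)
p(Q, E) = -5 + 3*E
C = -412 (C = 8 + 4*((-15 - 30) - 60) = 8 + 4*(-45 - 60) = 8 + 4*(-105) = 8 - 420 = -412)
s(K) = 4*K² (s(K) = 4*(K*K) = 4*K²)
S(c) = 206 - 46*c² (S(c) = -2 + ((c² + (-47*c)*c) + 208) = -2 + ((c² - 47*c²) + 208) = -2 + (-46*c² + 208) = -2 + (208 - 46*c²) = 206 - 46*c²)
s(p(-7, t)) - S(C) = 4*(-5 + 3*(70/9))² - (206 - 46*(-412)²) = 4*(-5 + 70/3)² - (206 - 46*169744) = 4*(55/3)² - (206 - 7808224) = 4*(3025/9) - 1*(-7808018) = 12100/9 + 7808018 = 70284262/9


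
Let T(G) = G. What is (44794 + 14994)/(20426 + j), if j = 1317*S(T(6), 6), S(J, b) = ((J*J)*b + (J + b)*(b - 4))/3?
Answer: 29894/62893 ≈ 0.47532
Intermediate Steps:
S(J, b) = b*J²/3 + (-4 + b)*(J + b)/3 (S(J, b) = (J²*b + (J + b)*(-4 + b))*(⅓) = (b*J² + (-4 + b)*(J + b))*(⅓) = b*J²/3 + (-4 + b)*(J + b)/3)
j = 105360 (j = 1317*(-4/3*6 - 4/3*6 + (⅓)*6² + (⅓)*6*6 + (⅓)*6*6²) = 1317*(-8 - 8 + (⅓)*36 + 12 + (⅓)*6*36) = 1317*(-8 - 8 + 12 + 12 + 72) = 1317*80 = 105360)
(44794 + 14994)/(20426 + j) = (44794 + 14994)/(20426 + 105360) = 59788/125786 = 59788*(1/125786) = 29894/62893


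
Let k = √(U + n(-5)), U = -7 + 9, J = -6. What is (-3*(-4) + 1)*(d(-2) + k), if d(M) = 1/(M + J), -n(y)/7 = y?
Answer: -13/8 + 13*√37 ≈ 77.451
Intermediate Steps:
n(y) = -7*y
U = 2
k = √37 (k = √(2 - 7*(-5)) = √(2 + 35) = √37 ≈ 6.0828)
d(M) = 1/(-6 + M) (d(M) = 1/(M - 6) = 1/(-6 + M))
(-3*(-4) + 1)*(d(-2) + k) = (-3*(-4) + 1)*(1/(-6 - 2) + √37) = (12 + 1)*(1/(-8) + √37) = 13*(-⅛ + √37) = -13/8 + 13*√37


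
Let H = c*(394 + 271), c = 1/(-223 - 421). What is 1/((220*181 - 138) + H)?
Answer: 92/3650649 ≈ 2.5201e-5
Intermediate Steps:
c = -1/644 (c = 1/(-644) = -1/644 ≈ -0.0015528)
H = -95/92 (H = -(394 + 271)/644 = -1/644*665 = -95/92 ≈ -1.0326)
1/((220*181 - 138) + H) = 1/((220*181 - 138) - 95/92) = 1/((39820 - 138) - 95/92) = 1/(39682 - 95/92) = 1/(3650649/92) = 92/3650649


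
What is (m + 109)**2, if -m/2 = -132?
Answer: 139129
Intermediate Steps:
m = 264 (m = -2*(-132) = 264)
(m + 109)**2 = (264 + 109)**2 = 373**2 = 139129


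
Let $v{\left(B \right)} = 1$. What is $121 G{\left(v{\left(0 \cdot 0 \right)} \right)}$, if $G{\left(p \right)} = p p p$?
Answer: $121$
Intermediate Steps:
$G{\left(p \right)} = p^{3}$ ($G{\left(p \right)} = p^{2} p = p^{3}$)
$121 G{\left(v{\left(0 \cdot 0 \right)} \right)} = 121 \cdot 1^{3} = 121 \cdot 1 = 121$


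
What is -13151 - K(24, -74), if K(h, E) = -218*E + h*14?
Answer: -29619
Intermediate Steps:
K(h, E) = -218*E + 14*h
-13151 - K(24, -74) = -13151 - (-218*(-74) + 14*24) = -13151 - (16132 + 336) = -13151 - 1*16468 = -13151 - 16468 = -29619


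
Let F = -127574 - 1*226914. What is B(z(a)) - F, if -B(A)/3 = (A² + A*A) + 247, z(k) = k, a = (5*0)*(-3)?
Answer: 353747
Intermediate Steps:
a = 0 (a = 0*(-3) = 0)
B(A) = -741 - 6*A² (B(A) = -3*((A² + A*A) + 247) = -3*((A² + A²) + 247) = -3*(2*A² + 247) = -3*(247 + 2*A²) = -741 - 6*A²)
F = -354488 (F = -127574 - 226914 = -354488)
B(z(a)) - F = (-741 - 6*0²) - 1*(-354488) = (-741 - 6*0) + 354488 = (-741 + 0) + 354488 = -741 + 354488 = 353747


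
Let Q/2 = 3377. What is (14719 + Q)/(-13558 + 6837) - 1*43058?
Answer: -289414291/6721 ≈ -43061.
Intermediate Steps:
Q = 6754 (Q = 2*3377 = 6754)
(14719 + Q)/(-13558 + 6837) - 1*43058 = (14719 + 6754)/(-13558 + 6837) - 1*43058 = 21473/(-6721) - 43058 = 21473*(-1/6721) - 43058 = -21473/6721 - 43058 = -289414291/6721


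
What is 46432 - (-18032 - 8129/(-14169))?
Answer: 913382287/14169 ≈ 64463.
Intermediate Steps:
46432 - (-18032 - 8129/(-14169)) = 46432 - (-18032 - 8129*(-1/14169)) = 46432 - (-18032 + 8129/14169) = 46432 - 1*(-255487279/14169) = 46432 + 255487279/14169 = 913382287/14169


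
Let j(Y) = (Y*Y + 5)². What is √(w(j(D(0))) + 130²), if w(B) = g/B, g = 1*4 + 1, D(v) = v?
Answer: 3*√46945/5 ≈ 130.00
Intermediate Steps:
j(Y) = (5 + Y²)² (j(Y) = (Y² + 5)² = (5 + Y²)²)
g = 5 (g = 4 + 1 = 5)
w(B) = 5/B
√(w(j(D(0))) + 130²) = √(5/((5 + 0²)²) + 130²) = √(5/((5 + 0)²) + 16900) = √(5/(5²) + 16900) = √(5/25 + 16900) = √(5*(1/25) + 16900) = √(⅕ + 16900) = √(84501/5) = 3*√46945/5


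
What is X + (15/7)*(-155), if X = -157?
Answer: -3424/7 ≈ -489.14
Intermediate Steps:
X + (15/7)*(-155) = -157 + (15/7)*(-155) = -157 - 2325/7 = -3424/7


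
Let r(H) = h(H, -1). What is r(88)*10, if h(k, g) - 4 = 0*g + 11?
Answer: 150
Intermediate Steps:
h(k, g) = 15 (h(k, g) = 4 + (0*g + 11) = 4 + (0 + 11) = 4 + 11 = 15)
r(H) = 15
r(88)*10 = 15*10 = 150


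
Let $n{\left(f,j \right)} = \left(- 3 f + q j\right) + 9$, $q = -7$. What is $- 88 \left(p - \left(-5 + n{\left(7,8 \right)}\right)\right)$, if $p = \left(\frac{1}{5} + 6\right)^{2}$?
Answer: $- \frac{245168}{25} \approx -9806.7$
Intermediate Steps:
$n{\left(f,j \right)} = 9 - 7 j - 3 f$ ($n{\left(f,j \right)} = \left(- 3 f - 7 j\right) + 9 = \left(- 7 j - 3 f\right) + 9 = 9 - 7 j - 3 f$)
$p = \frac{961}{25}$ ($p = \left(\frac{1}{5} + 6\right)^{2} = \left(\frac{31}{5}\right)^{2} = \frac{961}{25} \approx 38.44$)
$- 88 \left(p - \left(-5 + n{\left(7,8 \right)}\right)\right) = - 88 \left(\frac{961}{25} - \left(4 - 56 - 21\right)\right) = - 88 \left(\frac{961}{25} + \left(5 - \left(9 - 56 - 21\right)\right)\right) = - 88 \left(\frac{961}{25} + \left(5 - -68\right)\right) = - 88 \left(\frac{961}{25} + \left(5 + 68\right)\right) = - 88 \left(\frac{961}{25} + 73\right) = \left(-88\right) \frac{2786}{25} = - \frac{245168}{25}$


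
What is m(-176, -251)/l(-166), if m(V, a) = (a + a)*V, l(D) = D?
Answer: -44176/83 ≈ -532.24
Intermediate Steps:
m(V, a) = 2*V*a (m(V, a) = (2*a)*V = 2*V*a)
m(-176, -251)/l(-166) = (2*(-176)*(-251))/(-166) = 88352*(-1/166) = -44176/83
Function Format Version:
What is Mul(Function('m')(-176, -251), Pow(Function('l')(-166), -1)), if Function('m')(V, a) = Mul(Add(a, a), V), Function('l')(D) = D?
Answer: Rational(-44176, 83) ≈ -532.24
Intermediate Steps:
Function('m')(V, a) = Mul(2, V, a) (Function('m')(V, a) = Mul(Mul(2, a), V) = Mul(2, V, a))
Mul(Function('m')(-176, -251), Pow(Function('l')(-166), -1)) = Mul(Mul(2, -176, -251), Pow(-166, -1)) = Mul(88352, Rational(-1, 166)) = Rational(-44176, 83)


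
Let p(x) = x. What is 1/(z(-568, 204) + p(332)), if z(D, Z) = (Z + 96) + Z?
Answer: 1/836 ≈ 0.0011962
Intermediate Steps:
z(D, Z) = 96 + 2*Z (z(D, Z) = (96 + Z) + Z = 96 + 2*Z)
1/(z(-568, 204) + p(332)) = 1/((96 + 2*204) + 332) = 1/((96 + 408) + 332) = 1/(504 + 332) = 1/836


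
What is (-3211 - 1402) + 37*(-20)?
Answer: -5353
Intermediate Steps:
(-3211 - 1402) + 37*(-20) = -4613 - 740 = -5353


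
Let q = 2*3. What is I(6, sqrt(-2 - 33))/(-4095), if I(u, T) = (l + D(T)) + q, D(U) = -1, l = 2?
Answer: -1/585 ≈ -0.0017094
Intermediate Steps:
q = 6
I(u, T) = 7 (I(u, T) = (2 - 1) + 6 = 1 + 6 = 7)
I(6, sqrt(-2 - 33))/(-4095) = 7/(-4095) = 7*(-1/4095) = -1/585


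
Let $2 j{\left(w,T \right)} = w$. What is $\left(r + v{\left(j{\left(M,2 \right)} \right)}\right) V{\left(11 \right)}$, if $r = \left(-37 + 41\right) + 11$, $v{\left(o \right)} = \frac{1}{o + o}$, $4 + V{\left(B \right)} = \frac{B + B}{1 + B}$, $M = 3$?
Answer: $- \frac{299}{9} \approx -33.222$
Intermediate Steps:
$j{\left(w,T \right)} = \frac{w}{2}$
$V{\left(B \right)} = -4 + \frac{2 B}{1 + B}$ ($V{\left(B \right)} = -4 + \frac{B + B}{1 + B} = -4 + \frac{2 B}{1 + B}$)
$v{\left(o \right)} = \frac{1}{2 o}$
$r = 15$ ($r = 4 + 11 = 15$)
$\left(r + v{\left(j{\left(M,2 \right)} \right)}\right) V{\left(11 \right)} = \left(15 + \frac{1}{2 \cdot \frac{1}{2} \cdot 3}\right) \frac{2 \left(-2 - 11\right)}{1 + 11} = \left(15 + \frac{1}{2 \cdot \frac{3}{2}}\right) \frac{2 \left(-2 - 11\right)}{12} = \left(15 + \frac{1}{2} \cdot \frac{2}{3}\right) 2 \cdot \frac{1}{12} \left(-13\right) = \left(15 + \frac{1}{3}\right) \left(- \frac{13}{6}\right) = \frac{46}{3} \left(- \frac{13}{6}\right) = - \frac{299}{9}$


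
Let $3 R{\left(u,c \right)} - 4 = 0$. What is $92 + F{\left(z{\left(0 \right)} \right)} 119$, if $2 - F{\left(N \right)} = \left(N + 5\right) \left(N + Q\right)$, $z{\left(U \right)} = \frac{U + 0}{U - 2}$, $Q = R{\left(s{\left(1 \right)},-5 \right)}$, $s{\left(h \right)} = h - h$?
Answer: $- \frac{1390}{3} \approx -463.33$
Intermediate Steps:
$s{\left(h \right)} = 0$
$R{\left(u,c \right)} = \frac{4}{3}$ ($R{\left(u,c \right)} = \frac{4}{3} + \frac{1}{3} \cdot 0 = \frac{4}{3} + 0 = \frac{4}{3}$)
$Q = \frac{4}{3} \approx 1.3333$
$z{\left(U \right)} = \frac{U}{-2 + U}$
$F{\left(N \right)} = 2 - \left(5 + N\right) \left(\frac{4}{3} + N\right)$ ($F{\left(N \right)} = 2 - \left(N + 5\right) \left(N + \frac{4}{3}\right) = 2 - \left(5 + N\right) \left(\frac{4}{3} + N\right)$)
$92 + F{\left(z{\left(0 \right)} \right)} 119 = 92 + \left(- \frac{14}{3} - \left(\frac{0}{-2 + 0}\right)^{2} - \frac{19 \frac{0}{-2 + 0}}{3}\right) 119 = 92 + \left(- \frac{14}{3} - \left(\frac{0}{-2}\right)^{2} - \frac{19 \frac{0}{-2}}{3}\right) 119 = 92 + \left(- \frac{14}{3} - \left(0 \left(- \frac{1}{2}\right)\right)^{2} - \frac{19 \cdot 0 \left(- \frac{1}{2}\right)}{3}\right) 119 = 92 + \left(- \frac{14}{3} - 0^{2} - 0\right) 119 = 92 + \left(- \frac{14}{3} - 0 + 0\right) 119 = 92 + \left(- \frac{14}{3} + 0 + 0\right) 119 = 92 - \frac{1666}{3} = - \frac{1390}{3}$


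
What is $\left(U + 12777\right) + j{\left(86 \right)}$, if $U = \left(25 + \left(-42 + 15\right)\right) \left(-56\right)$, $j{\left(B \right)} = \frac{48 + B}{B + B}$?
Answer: $\frac{1108521}{86} \approx 12890.0$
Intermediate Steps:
$j{\left(B \right)} = \frac{48 + B}{2 B}$
$U = 112$ ($U = \left(25 - 27\right) \left(-56\right) = \left(-2\right) \left(-56\right) = 112$)
$\left(U + 12777\right) + j{\left(86 \right)} = \left(112 + 12777\right) + \frac{48 + 86}{2 \cdot 86} = 12889 + \frac{1}{2} \cdot \frac{1}{86} \cdot 134 = 12889 + \frac{67}{86} = \frac{1108521}{86}$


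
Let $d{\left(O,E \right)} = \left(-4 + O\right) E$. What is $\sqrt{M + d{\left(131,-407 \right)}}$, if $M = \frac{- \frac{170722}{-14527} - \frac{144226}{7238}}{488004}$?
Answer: $\frac{i \sqrt{70295669496758493451828864833}}{1166179010766} \approx 227.35 i$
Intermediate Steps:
$d{\left(O,E \right)} = E \left(-4 + O\right)$
$M = - \frac{429742633}{25655938236852}$ ($M = \left(\left(-170722\right) \left(- \frac{1}{14527}\right) - \frac{72113}{3619}\right) \frac{1}{488004} = \left(\frac{170722}{14527} - \frac{72113}{3619}\right) \frac{1}{488004} = \left(- \frac{429742633}{52573213}\right) \frac{1}{488004} = - \frac{429742633}{25655938236852} \approx -1.675 \cdot 10^{-5}$)
$\sqrt{M + d{\left(131,-407 \right)}} = \sqrt{- \frac{429742633}{25655938236852} - 407 \left(-4 + 131\right)} = \sqrt{- \frac{429742633}{25655938236852} - 51689} = \sqrt{- \frac{1326129791954385661}{25655938236852}} = \frac{i \sqrt{70295669496758493451828864833}}{1166179010766}$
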